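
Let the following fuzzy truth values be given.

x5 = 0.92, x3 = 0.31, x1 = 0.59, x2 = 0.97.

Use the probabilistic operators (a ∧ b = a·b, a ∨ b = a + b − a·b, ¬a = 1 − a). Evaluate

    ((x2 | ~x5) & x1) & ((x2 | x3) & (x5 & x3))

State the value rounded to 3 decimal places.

0.160

~x5 = 1 − 0.9200 = 0.0800
x2 | ~x5 = a + b − a·b on (0.9700, 0.0800) = 0.9724
(x2 | ~x5) & x1 = a·b on (0.9724, 0.5900) = 0.5737
x2 | x3 = a + b − a·b on (0.9700, 0.3100) = 0.9793
x5 & x3 = a·b on (0.9200, 0.3100) = 0.2852
(x2 | x3) & (x5 & x3) = a·b on (0.9793, 0.2852) = 0.2793
((x2 | ~x5) & x1) & ((x2 | x3) & (x5 & x3)) = a·b on (0.5737, 0.2793) = 0.1602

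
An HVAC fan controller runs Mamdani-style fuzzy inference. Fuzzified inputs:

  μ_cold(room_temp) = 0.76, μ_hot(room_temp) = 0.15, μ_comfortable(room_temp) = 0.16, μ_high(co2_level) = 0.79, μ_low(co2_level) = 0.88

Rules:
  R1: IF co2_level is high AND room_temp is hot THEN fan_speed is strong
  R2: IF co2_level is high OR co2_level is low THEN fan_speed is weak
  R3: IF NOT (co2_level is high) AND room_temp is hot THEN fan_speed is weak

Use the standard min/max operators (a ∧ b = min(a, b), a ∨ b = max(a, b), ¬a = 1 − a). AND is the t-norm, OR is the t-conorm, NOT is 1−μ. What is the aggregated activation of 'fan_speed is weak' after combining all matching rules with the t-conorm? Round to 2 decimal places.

0.88

R1: high=0.79, hot=0.15; AND[min(a, b)] → w = 0.15
R2: high=0.79, low=0.88; OR[max(a, b)] → w = 0.88
R3: ¬high=1−0.79=0.21, hot=0.15; AND[min(a, b)] → w = 0.15
Rules with consequent 'weak': {R2, R3} → strengths 0.88, 0.15
Aggregate via t-conorm [max(a, b)]: 0.88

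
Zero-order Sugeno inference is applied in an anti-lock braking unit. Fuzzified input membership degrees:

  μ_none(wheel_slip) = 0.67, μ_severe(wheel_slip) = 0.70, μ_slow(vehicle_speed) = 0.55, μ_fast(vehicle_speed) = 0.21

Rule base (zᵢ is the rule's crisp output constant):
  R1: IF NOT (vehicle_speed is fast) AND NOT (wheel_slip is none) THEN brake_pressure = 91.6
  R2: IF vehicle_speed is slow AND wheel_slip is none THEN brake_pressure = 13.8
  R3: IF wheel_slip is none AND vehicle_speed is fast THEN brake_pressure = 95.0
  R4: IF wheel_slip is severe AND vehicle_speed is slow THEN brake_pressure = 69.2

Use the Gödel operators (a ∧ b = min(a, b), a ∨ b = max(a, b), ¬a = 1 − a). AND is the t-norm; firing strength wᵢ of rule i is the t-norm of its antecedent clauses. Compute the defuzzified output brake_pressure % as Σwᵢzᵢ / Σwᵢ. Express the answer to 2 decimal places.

58.43

R1 (z=91.6): ¬fast=1−0.21=0.79, ¬none=1−0.67=0.33; AND[min(a, b)] → w = 0.33
R2 (z=13.8): slow=0.55, none=0.67; AND[min(a, b)] → w = 0.55
R3 (z=95.0): none=0.67, fast=0.21; AND[min(a, b)] → w = 0.21
R4 (z=69.2): severe=0.70, slow=0.55; AND[min(a, b)] → w = 0.55
Weighted average = (0.33·91.6 + 0.55·13.8 + 0.21·95.0 + 0.55·69.2) / (0.33 + 0.55 + 0.21 + 0.55)
  = 95.8280 / 1.6400 = 58.43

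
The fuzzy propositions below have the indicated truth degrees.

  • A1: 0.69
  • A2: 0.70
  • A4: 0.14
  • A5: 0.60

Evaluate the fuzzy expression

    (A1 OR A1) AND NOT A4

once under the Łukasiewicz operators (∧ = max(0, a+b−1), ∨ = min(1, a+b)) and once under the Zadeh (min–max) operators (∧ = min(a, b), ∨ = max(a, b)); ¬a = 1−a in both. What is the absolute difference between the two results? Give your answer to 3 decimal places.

0.170

Under Łukasiewicz:
  A1 OR A1 = min(1, a+b) on (0.69, 0.69) = 1.00
  NOT A4 = 1 − 0.14 = 0.86
  (A1 OR A1) AND NOT A4 = max(0, a+b−1) on (1.00, 0.86) = 0.86
  → value = 0.8600
Under Zadeh (min–max):
  A1 OR A1 = max(a, b) on (0.69, 0.69) = 0.69
  NOT A4 = 1 − 0.14 = 0.86
  (A1 OR A1) AND NOT A4 = min(a, b) on (0.69, 0.86) = 0.69
  → value = 0.6900
|0.8600 − 0.6900| = 0.170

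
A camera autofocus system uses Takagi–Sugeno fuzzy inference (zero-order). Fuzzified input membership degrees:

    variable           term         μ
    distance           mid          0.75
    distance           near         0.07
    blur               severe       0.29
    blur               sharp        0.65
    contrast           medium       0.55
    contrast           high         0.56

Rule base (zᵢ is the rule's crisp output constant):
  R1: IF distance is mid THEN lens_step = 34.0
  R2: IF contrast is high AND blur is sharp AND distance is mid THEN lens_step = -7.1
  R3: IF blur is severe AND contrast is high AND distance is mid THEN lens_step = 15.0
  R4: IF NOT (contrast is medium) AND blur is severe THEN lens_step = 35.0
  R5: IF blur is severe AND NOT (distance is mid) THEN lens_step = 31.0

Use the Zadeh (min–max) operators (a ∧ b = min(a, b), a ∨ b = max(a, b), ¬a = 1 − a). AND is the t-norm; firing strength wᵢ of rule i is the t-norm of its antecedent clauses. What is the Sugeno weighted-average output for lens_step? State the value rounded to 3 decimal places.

20.455

R1 (z=34.0): mid=0.75 → w = 0.75
R2 (z=-7.1): high=0.56, sharp=0.65, mid=0.75; AND[min(a, b)] → w = 0.56
R3 (z=15.0): severe=0.29, high=0.56, mid=0.75; AND[min(a, b)] → w = 0.29
R4 (z=35.0): ¬medium=1−0.55=0.45, severe=0.29; AND[min(a, b)] → w = 0.29
R5 (z=31.0): severe=0.29, ¬mid=1−0.75=0.25; AND[min(a, b)] → w = 0.25
Weighted average = (0.75·34.0 + 0.56·-7.1 + 0.29·15.0 + 0.29·35.0 + 0.25·31.0) / (0.75 + 0.56 + 0.29 + 0.29 + 0.25)
  = 43.7740 / 2.1400 = 20.455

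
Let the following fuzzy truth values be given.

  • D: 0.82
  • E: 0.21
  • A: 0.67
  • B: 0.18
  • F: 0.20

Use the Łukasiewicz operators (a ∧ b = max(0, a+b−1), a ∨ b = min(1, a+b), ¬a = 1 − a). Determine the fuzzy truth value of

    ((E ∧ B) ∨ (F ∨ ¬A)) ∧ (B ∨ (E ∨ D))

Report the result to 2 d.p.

E ∧ B = max(0, a+b−1) on (0.21, 0.18) = 0.00
¬A = 1 − 0.67 = 0.33
F ∨ ¬A = min(1, a+b) on (0.20, 0.33) = 0.53
(E ∧ B) ∨ (F ∨ ¬A) = min(1, a+b) on (0.00, 0.53) = 0.53
E ∨ D = min(1, a+b) on (0.21, 0.82) = 1.00
B ∨ (E ∨ D) = min(1, a+b) on (0.18, 1.00) = 1.00
((E ∧ B) ∨ (F ∨ ¬A)) ∧ (B ∨ (E ∨ D)) = max(0, a+b−1) on (0.53, 1.00) = 0.53

0.53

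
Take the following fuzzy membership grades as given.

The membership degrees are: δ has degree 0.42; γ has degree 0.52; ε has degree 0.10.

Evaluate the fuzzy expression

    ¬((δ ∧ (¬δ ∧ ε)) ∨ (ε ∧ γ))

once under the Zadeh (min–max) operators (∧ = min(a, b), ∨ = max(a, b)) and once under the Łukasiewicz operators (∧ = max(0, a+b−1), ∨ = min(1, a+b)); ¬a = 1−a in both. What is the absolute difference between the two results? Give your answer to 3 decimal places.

0.100

Under Zadeh (min–max):
  ¬δ = 1 − 0.42 = 0.58
  ¬δ ∧ ε = min(a, b) on (0.58, 0.10) = 0.10
  δ ∧ (¬δ ∧ ε) = min(a, b) on (0.42, 0.10) = 0.10
  ε ∧ γ = min(a, b) on (0.10, 0.52) = 0.10
  (δ ∧ (¬δ ∧ ε)) ∨ (ε ∧ γ) = max(a, b) on (0.10, 0.10) = 0.10
  ¬((δ ∧ (¬δ ∧ ε)) ∨ (ε ∧ γ)) = 1 − 0.10 = 0.90
  → value = 0.9000
Under Łukasiewicz:
  ¬δ = 1 − 0.42 = 0.58
  ¬δ ∧ ε = max(0, a+b−1) on (0.58, 0.10) = 0.00
  δ ∧ (¬δ ∧ ε) = max(0, a+b−1) on (0.42, 0.00) = 0.00
  ε ∧ γ = max(0, a+b−1) on (0.10, 0.52) = 0.00
  (δ ∧ (¬δ ∧ ε)) ∨ (ε ∧ γ) = min(1, a+b) on (0.00, 0.00) = 0.00
  ¬((δ ∧ (¬δ ∧ ε)) ∨ (ε ∧ γ)) = 1 − 0.00 = 1.00
  → value = 1.0000
|0.9000 − 1.0000| = 0.100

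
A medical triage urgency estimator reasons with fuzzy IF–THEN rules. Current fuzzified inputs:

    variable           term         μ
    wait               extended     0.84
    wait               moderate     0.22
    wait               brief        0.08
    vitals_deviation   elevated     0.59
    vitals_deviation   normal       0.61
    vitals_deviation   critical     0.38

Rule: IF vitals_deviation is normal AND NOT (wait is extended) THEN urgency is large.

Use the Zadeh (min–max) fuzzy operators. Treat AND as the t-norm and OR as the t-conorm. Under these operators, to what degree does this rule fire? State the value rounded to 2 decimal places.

firing strength: normal=0.61, ¬extended=1−0.84=0.16; AND[min(a, b)] → w = 0.16

0.16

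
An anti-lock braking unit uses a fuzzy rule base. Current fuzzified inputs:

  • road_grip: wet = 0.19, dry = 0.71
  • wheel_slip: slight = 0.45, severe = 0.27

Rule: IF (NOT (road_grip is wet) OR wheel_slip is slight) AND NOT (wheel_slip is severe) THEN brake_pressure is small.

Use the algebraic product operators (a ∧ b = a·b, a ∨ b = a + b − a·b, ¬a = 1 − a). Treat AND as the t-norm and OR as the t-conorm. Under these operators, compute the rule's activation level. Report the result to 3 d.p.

firing strength: (¬wet=1−0.19=0.81 OR slight=0.45) = 0.8955; AND[a·b] with ¬severe=1−0.27=0.73 → w = 0.6537

0.654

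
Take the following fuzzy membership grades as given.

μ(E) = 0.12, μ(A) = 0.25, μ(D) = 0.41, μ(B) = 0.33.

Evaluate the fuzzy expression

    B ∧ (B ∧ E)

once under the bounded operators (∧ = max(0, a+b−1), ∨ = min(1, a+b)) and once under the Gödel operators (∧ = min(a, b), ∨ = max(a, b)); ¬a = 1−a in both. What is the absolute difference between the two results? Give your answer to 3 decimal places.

0.120

Under bounded:
  B ∧ E = max(0, a+b−1) on (0.33, 0.12) = 0.00
  B ∧ (B ∧ E) = max(0, a+b−1) on (0.33, 0.00) = 0.00
  → value = 0.0000
Under Gödel:
  B ∧ E = min(a, b) on (0.33, 0.12) = 0.12
  B ∧ (B ∧ E) = min(a, b) on (0.33, 0.12) = 0.12
  → value = 0.1200
|0.0000 − 0.1200| = 0.120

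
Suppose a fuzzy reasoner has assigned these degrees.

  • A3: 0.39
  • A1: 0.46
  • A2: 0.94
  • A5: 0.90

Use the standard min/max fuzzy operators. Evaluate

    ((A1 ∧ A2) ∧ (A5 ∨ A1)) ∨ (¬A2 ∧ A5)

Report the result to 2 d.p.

0.46

A1 ∧ A2 = min(a, b) on (0.46, 0.94) = 0.46
A5 ∨ A1 = max(a, b) on (0.90, 0.46) = 0.90
(A1 ∧ A2) ∧ (A5 ∨ A1) = min(a, b) on (0.46, 0.90) = 0.46
¬A2 = 1 − 0.94 = 0.06
¬A2 ∧ A5 = min(a, b) on (0.06, 0.90) = 0.06
((A1 ∧ A2) ∧ (A5 ∨ A1)) ∨ (¬A2 ∧ A5) = max(a, b) on (0.46, 0.06) = 0.46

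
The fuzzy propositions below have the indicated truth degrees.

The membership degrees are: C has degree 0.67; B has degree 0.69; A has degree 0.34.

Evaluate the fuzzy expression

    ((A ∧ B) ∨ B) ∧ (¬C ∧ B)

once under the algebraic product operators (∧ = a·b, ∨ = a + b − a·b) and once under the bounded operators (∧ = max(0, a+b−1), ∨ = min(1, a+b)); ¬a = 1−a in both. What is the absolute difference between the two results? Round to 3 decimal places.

0.174

Under algebraic product:
  A ∧ B = a·b on (0.3400, 0.6900) = 0.2346
  (A ∧ B) ∨ B = a + b − a·b on (0.2346, 0.6900) = 0.7627
  ¬C = 1 − 0.6700 = 0.3300
  ¬C ∧ B = a·b on (0.3300, 0.6900) = 0.2277
  ((A ∧ B) ∨ B) ∧ (¬C ∧ B) = a·b on (0.7627, 0.2277) = 0.1737
  → value = 0.1737
Under bounded:
  A ∧ B = max(0, a+b−1) on (0.34, 0.69) = 0.03
  (A ∧ B) ∨ B = min(1, a+b) on (0.03, 0.69) = 0.72
  ¬C = 1 − 0.67 = 0.33
  ¬C ∧ B = max(0, a+b−1) on (0.33, 0.69) = 0.02
  ((A ∧ B) ∨ B) ∧ (¬C ∧ B) = max(0, a+b−1) on (0.72, 0.02) = 0.00
  → value = 0.0000
|0.1737 − 0.0000| = 0.174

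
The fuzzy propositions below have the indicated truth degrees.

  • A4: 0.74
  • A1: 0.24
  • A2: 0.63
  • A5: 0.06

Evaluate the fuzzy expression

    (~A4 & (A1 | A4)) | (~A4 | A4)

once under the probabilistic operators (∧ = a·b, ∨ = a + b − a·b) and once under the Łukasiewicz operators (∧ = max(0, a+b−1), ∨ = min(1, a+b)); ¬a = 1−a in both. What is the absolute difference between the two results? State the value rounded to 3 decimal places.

0.152

Under probabilistic:
  ~A4 = 1 − 0.7400 = 0.2600
  A1 | A4 = a + b − a·b on (0.2400, 0.7400) = 0.8024
  ~A4 & (A1 | A4) = a·b on (0.2600, 0.8024) = 0.2086
  ~A4 = 1 − 0.7400 = 0.2600
  ~A4 | A4 = a + b − a·b on (0.2600, 0.7400) = 0.8076
  (~A4 & (A1 | A4)) | (~A4 | A4) = a + b − a·b on (0.2086, 0.8076) = 0.8477
  → value = 0.8477
Under Łukasiewicz:
  ~A4 = 1 − 0.74 = 0.26
  A1 | A4 = min(1, a+b) on (0.24, 0.74) = 0.98
  ~A4 & (A1 | A4) = max(0, a+b−1) on (0.26, 0.98) = 0.24
  ~A4 = 1 − 0.74 = 0.26
  ~A4 | A4 = min(1, a+b) on (0.26, 0.74) = 1.00
  (~A4 & (A1 | A4)) | (~A4 | A4) = min(1, a+b) on (0.24, 1.00) = 1.00
  → value = 1.0000
|0.8477 − 1.0000| = 0.152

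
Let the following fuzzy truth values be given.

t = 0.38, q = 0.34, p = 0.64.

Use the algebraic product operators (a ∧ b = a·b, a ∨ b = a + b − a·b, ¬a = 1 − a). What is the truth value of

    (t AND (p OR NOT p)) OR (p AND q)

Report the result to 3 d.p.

NOT p = 1 − 0.6400 = 0.3600
p OR NOT p = a + b − a·b on (0.6400, 0.3600) = 0.7696
t AND (p OR NOT p) = a·b on (0.3800, 0.7696) = 0.2924
p AND q = a·b on (0.6400, 0.3400) = 0.2176
(t AND (p OR NOT p)) OR (p AND q) = a + b − a·b on (0.2924, 0.2176) = 0.4464

0.446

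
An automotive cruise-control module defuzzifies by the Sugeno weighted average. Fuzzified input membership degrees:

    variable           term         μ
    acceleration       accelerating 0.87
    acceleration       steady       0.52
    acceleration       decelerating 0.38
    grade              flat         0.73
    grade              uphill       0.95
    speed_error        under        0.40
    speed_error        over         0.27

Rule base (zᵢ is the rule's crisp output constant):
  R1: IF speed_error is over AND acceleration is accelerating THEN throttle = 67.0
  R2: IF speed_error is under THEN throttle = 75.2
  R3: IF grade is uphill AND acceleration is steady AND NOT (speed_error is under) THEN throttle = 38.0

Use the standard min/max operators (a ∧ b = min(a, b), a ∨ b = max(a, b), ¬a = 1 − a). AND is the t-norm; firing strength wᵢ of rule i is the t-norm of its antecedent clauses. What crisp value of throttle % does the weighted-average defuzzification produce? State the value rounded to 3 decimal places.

R1 (z=67.0): over=0.27, accelerating=0.87; AND[min(a, b)] → w = 0.27
R2 (z=75.2): under=0.40 → w = 0.40
R3 (z=38.0): uphill=0.95, steady=0.52, ¬under=1−0.40=0.60; AND[min(a, b)] → w = 0.52
Weighted average = (0.27·67.0 + 0.40·75.2 + 0.52·38.0) / (0.27 + 0.40 + 0.52)
  = 67.9300 / 1.1900 = 57.084

57.084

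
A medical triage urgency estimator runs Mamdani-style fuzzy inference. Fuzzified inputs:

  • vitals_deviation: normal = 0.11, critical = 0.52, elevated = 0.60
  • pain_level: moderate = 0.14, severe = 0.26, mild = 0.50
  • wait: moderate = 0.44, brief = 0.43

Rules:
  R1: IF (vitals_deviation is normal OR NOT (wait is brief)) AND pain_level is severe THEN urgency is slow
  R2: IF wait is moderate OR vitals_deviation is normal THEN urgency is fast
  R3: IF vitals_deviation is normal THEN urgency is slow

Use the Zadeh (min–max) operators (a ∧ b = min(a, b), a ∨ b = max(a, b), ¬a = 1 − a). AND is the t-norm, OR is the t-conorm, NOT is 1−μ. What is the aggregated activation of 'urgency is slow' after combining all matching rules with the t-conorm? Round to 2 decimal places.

R1: (normal=0.11 OR ¬brief=1−0.43=0.57) = 0.57; AND[min(a, b)] with severe=0.26 → w = 0.26
R2: moderate=0.44, normal=0.11; OR[max(a, b)] → w = 0.44
R3: normal=0.11 → w = 0.11
Rules with consequent 'slow': {R1, R3} → strengths 0.26, 0.11
Aggregate via t-conorm [max(a, b)]: 0.26

0.26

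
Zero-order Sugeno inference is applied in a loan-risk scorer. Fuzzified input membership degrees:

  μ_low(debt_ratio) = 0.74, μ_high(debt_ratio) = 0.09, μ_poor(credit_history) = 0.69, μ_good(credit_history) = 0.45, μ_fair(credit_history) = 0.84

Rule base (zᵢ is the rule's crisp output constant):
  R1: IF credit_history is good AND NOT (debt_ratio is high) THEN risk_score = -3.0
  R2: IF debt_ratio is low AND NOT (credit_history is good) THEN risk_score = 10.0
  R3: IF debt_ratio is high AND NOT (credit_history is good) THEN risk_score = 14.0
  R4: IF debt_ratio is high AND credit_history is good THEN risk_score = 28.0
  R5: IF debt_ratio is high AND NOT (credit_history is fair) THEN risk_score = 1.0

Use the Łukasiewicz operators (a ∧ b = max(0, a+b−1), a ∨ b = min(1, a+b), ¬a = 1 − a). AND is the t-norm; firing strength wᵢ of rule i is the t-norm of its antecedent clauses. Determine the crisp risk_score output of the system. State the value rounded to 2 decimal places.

R1 (z=-3.0): good=0.45, ¬high=1−0.09=0.91; AND[max(0, a+b−1)] → w = 0.36
R2 (z=10.0): low=0.74, ¬good=1−0.45=0.55; AND[max(0, a+b−1)] → w = 0.29
R3 (z=14.0): high=0.09, ¬good=1−0.45=0.55; AND[max(0, a+b−1)] → w = 0.00
R4 (z=28.0): high=0.09, good=0.45; AND[max(0, a+b−1)] → w = 0.00
R5 (z=1.0): high=0.09, ¬fair=1−0.84=0.16; AND[max(0, a+b−1)] → w = 0.00
Weighted average = (0.36·-3.0 + 0.29·10.0 + 0.00·14.0 + 0.00·28.0 + 0.00·1.0) / (0.36 + 0.29 + 0.00 + 0.00 + 0.00)
  = 1.8200 / 0.6500 = 2.80

2.80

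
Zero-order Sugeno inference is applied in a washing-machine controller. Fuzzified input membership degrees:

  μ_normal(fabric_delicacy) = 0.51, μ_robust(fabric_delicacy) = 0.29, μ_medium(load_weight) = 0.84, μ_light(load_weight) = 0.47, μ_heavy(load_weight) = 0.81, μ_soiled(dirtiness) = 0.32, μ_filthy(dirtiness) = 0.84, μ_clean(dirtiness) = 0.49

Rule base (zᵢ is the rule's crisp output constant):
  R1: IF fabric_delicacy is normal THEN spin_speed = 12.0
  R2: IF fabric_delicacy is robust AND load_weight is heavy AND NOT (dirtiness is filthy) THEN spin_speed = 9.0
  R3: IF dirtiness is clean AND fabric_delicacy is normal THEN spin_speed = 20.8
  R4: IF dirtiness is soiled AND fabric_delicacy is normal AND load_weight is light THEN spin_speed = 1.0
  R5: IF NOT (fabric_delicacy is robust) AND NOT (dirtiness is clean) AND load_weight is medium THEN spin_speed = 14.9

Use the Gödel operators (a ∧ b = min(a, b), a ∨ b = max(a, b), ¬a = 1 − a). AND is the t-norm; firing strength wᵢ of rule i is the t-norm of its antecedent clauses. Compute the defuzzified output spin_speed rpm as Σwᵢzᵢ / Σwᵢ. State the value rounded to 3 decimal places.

R1 (z=12.0): normal=0.51 → w = 0.51
R2 (z=9.0): robust=0.29, heavy=0.81, ¬filthy=1−0.84=0.16; AND[min(a, b)] → w = 0.16
R3 (z=20.8): clean=0.49, normal=0.51; AND[min(a, b)] → w = 0.49
R4 (z=1.0): soiled=0.32, normal=0.51, light=0.47; AND[min(a, b)] → w = 0.32
R5 (z=14.9): ¬robust=1−0.29=0.71, ¬clean=1−0.49=0.51, medium=0.84; AND[min(a, b)] → w = 0.51
Weighted average = (0.51·12.0 + 0.16·9.0 + 0.49·20.8 + 0.32·1.0 + 0.51·14.9) / (0.51 + 0.16 + 0.49 + 0.32 + 0.51)
  = 25.6710 / 1.9900 = 12.900

12.900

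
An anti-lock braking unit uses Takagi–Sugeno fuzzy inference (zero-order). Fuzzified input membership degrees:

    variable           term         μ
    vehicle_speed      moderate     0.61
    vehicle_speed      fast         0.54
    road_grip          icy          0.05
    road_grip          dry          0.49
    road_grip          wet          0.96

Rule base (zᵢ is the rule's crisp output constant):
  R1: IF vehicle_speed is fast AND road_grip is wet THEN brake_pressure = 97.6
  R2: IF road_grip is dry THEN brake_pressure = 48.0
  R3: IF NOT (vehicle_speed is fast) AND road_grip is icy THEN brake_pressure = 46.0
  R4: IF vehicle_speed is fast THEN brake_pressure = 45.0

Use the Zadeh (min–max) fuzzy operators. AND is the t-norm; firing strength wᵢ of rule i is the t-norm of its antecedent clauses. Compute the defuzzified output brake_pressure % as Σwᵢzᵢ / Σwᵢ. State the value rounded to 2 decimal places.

R1 (z=97.6): fast=0.54, wet=0.96; AND[min(a, b)] → w = 0.54
R2 (z=48.0): dry=0.49 → w = 0.49
R3 (z=46.0): ¬fast=1−0.54=0.46, icy=0.05; AND[min(a, b)] → w = 0.05
R4 (z=45.0): fast=0.54 → w = 0.54
Weighted average = (0.54·97.6 + 0.49·48.0 + 0.05·46.0 + 0.54·45.0) / (0.54 + 0.49 + 0.05 + 0.54)
  = 102.8240 / 1.6200 = 63.47

63.47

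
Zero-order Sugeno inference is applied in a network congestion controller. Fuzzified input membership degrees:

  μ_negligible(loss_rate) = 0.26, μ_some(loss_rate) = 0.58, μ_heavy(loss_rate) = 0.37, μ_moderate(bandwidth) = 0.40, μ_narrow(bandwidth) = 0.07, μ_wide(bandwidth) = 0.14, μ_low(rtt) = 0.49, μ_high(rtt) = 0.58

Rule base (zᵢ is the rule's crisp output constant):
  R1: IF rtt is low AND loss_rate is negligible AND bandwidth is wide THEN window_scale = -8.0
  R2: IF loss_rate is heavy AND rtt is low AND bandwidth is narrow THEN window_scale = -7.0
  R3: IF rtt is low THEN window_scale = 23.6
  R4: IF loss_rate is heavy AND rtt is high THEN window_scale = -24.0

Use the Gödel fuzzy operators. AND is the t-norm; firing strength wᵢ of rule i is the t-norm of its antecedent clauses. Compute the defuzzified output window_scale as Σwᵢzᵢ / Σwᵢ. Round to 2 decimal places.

1.00

R1 (z=-8.0): low=0.49, negligible=0.26, wide=0.14; AND[min(a, b)] → w = 0.14
R2 (z=-7.0): heavy=0.37, low=0.49, narrow=0.07; AND[min(a, b)] → w = 0.07
R3 (z=23.6): low=0.49 → w = 0.49
R4 (z=-24.0): heavy=0.37, high=0.58; AND[min(a, b)] → w = 0.37
Weighted average = (0.14·-8.0 + 0.07·-7.0 + 0.49·23.6 + 0.37·-24.0) / (0.14 + 0.07 + 0.49 + 0.37)
  = 1.0740 / 1.0700 = 1.00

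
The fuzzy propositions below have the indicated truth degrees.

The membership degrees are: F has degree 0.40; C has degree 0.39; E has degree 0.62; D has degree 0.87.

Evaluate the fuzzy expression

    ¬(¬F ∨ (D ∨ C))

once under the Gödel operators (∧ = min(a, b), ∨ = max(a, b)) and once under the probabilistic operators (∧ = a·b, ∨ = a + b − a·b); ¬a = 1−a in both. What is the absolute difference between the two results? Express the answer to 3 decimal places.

0.098

Under Gödel:
  ¬F = 1 − 0.40 = 0.60
  D ∨ C = max(a, b) on (0.87, 0.39) = 0.87
  ¬F ∨ (D ∨ C) = max(a, b) on (0.60, 0.87) = 0.87
  ¬(¬F ∨ (D ∨ C)) = 1 − 0.87 = 0.13
  → value = 0.1300
Under probabilistic:
  ¬F = 1 − 0.4000 = 0.6000
  D ∨ C = a + b − a·b on (0.8700, 0.3900) = 0.9207
  ¬F ∨ (D ∨ C) = a + b − a·b on (0.6000, 0.9207) = 0.9683
  ¬(¬F ∨ (D ∨ C)) = 1 − 0.9683 = 0.0317
  → value = 0.0317
|0.1300 − 0.0317| = 0.098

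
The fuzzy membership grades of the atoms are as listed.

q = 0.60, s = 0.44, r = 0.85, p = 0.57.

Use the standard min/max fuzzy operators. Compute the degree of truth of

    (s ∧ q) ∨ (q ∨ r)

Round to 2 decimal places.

s ∧ q = min(a, b) on (0.44, 0.60) = 0.44
q ∨ r = max(a, b) on (0.60, 0.85) = 0.85
(s ∧ q) ∨ (q ∨ r) = max(a, b) on (0.44, 0.85) = 0.85

0.85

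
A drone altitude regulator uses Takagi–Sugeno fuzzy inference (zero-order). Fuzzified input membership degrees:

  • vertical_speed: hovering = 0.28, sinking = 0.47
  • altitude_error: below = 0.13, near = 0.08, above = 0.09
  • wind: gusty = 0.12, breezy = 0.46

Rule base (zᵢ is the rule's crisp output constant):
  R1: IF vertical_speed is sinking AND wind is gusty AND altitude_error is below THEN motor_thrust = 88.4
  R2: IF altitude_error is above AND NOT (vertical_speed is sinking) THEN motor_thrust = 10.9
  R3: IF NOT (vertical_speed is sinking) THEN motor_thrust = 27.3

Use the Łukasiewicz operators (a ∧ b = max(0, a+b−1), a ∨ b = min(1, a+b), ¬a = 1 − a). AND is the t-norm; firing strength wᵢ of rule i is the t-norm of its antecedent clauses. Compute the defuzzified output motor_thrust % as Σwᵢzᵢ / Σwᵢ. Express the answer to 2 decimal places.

R1 (z=88.4): sinking=0.47, gusty=0.12, below=0.13; AND[max(0, a+b−1)] → w = 0.00
R2 (z=10.9): above=0.09, ¬sinking=1−0.47=0.53; AND[max(0, a+b−1)] → w = 0.00
R3 (z=27.3): ¬sinking=1−0.47=0.53 → w = 0.53
Weighted average = (0.00·88.4 + 0.00·10.9 + 0.53·27.3) / (0.00 + 0.00 + 0.53)
  = 14.4690 / 0.5300 = 27.30

27.30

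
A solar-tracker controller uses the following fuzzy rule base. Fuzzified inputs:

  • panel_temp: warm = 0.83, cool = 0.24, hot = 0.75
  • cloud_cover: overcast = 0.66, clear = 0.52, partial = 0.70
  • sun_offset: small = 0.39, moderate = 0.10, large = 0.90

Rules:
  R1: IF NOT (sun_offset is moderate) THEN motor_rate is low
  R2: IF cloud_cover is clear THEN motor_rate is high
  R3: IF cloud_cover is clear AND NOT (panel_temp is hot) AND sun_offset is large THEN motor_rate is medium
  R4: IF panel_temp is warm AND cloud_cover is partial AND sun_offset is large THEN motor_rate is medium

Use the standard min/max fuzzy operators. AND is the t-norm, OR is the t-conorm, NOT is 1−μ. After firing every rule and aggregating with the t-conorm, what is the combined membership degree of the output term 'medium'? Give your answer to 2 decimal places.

0.70

R1: ¬moderate=1−0.10=0.90 → w = 0.90
R2: clear=0.52 → w = 0.52
R3: clear=0.52, ¬hot=1−0.75=0.25, large=0.90; AND[min(a, b)] → w = 0.25
R4: warm=0.83, partial=0.70, large=0.90; AND[min(a, b)] → w = 0.70
Rules with consequent 'medium': {R3, R4} → strengths 0.25, 0.70
Aggregate via t-conorm [max(a, b)]: 0.70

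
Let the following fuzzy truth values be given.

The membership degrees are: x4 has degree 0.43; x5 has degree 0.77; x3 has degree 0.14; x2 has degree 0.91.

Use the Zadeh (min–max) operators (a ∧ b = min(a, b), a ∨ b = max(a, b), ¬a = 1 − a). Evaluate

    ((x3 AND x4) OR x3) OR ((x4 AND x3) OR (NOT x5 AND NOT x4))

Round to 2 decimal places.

x3 AND x4 = min(a, b) on (0.14, 0.43) = 0.14
(x3 AND x4) OR x3 = max(a, b) on (0.14, 0.14) = 0.14
x4 AND x3 = min(a, b) on (0.43, 0.14) = 0.14
NOT x5 = 1 − 0.77 = 0.23
NOT x4 = 1 − 0.43 = 0.57
NOT x5 AND NOT x4 = min(a, b) on (0.23, 0.57) = 0.23
(x4 AND x3) OR (NOT x5 AND NOT x4) = max(a, b) on (0.14, 0.23) = 0.23
((x3 AND x4) OR x3) OR ((x4 AND x3) OR (NOT x5 AND NOT x4)) = max(a, b) on (0.14, 0.23) = 0.23

0.23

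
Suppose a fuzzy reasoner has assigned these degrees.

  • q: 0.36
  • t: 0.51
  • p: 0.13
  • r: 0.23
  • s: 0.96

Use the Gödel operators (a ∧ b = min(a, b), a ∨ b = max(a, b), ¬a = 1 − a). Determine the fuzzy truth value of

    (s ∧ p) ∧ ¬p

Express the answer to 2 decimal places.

0.13

s ∧ p = min(a, b) on (0.96, 0.13) = 0.13
¬p = 1 − 0.13 = 0.87
(s ∧ p) ∧ ¬p = min(a, b) on (0.13, 0.87) = 0.13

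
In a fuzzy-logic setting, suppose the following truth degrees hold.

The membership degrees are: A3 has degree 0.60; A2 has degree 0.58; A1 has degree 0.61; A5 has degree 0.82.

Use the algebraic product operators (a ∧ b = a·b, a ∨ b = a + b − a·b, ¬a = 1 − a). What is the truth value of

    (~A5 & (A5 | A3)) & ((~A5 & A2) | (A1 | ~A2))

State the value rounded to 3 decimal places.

0.133

~A5 = 1 − 0.8200 = 0.1800
A5 | A3 = a + b − a·b on (0.8200, 0.6000) = 0.9280
~A5 & (A5 | A3) = a·b on (0.1800, 0.9280) = 0.1670
~A5 = 1 − 0.8200 = 0.1800
~A5 & A2 = a·b on (0.1800, 0.5800) = 0.1044
~A2 = 1 − 0.5800 = 0.4200
A1 | ~A2 = a + b − a·b on (0.6100, 0.4200) = 0.7738
(~A5 & A2) | (A1 | ~A2) = a + b − a·b on (0.1044, 0.7738) = 0.7974
(~A5 & (A5 | A3)) & ((~A5 & A2) | (A1 | ~A2)) = a·b on (0.1670, 0.7974) = 0.1332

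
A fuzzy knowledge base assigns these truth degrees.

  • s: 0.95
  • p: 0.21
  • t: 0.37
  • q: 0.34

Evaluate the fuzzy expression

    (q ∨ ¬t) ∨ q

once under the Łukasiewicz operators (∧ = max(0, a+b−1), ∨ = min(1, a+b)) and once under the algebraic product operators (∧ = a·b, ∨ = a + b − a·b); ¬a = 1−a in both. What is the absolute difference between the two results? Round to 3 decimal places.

0.161

Under Łukasiewicz:
  ¬t = 1 − 0.37 = 0.63
  q ∨ ¬t = min(1, a+b) on (0.34, 0.63) = 0.97
  (q ∨ ¬t) ∨ q = min(1, a+b) on (0.97, 0.34) = 1.00
  → value = 1.0000
Under algebraic product:
  ¬t = 1 − 0.3700 = 0.6300
  q ∨ ¬t = a + b − a·b on (0.3400, 0.6300) = 0.7558
  (q ∨ ¬t) ∨ q = a + b − a·b on (0.7558, 0.3400) = 0.8388
  → value = 0.8388
|1.0000 − 0.8388| = 0.161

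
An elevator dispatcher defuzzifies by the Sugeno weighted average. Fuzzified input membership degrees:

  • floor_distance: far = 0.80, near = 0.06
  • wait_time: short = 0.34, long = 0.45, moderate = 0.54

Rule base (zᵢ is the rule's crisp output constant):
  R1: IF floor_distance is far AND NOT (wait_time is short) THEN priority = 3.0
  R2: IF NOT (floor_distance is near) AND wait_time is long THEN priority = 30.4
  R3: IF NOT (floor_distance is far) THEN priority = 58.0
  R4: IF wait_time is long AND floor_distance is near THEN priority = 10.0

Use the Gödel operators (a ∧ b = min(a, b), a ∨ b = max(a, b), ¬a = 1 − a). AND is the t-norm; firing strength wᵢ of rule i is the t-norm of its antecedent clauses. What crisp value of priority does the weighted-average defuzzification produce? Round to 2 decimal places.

R1 (z=3.0): far=0.80, ¬short=1−0.34=0.66; AND[min(a, b)] → w = 0.66
R2 (z=30.4): ¬near=1−0.06=0.94, long=0.45; AND[min(a, b)] → w = 0.45
R3 (z=58.0): ¬far=1−0.80=0.20 → w = 0.20
R4 (z=10.0): long=0.45, near=0.06; AND[min(a, b)] → w = 0.06
Weighted average = (0.66·3.0 + 0.45·30.4 + 0.20·58.0 + 0.06·10.0) / (0.66 + 0.45 + 0.20 + 0.06)
  = 27.8600 / 1.3700 = 20.34

20.34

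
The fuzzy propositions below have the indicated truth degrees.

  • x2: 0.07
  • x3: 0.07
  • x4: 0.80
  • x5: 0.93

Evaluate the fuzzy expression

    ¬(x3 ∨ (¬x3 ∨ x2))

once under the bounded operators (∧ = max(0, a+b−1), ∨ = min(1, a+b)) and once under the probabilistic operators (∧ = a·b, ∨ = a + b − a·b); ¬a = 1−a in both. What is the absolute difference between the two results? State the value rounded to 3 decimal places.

0.061

Under bounded:
  ¬x3 = 1 − 0.07 = 0.93
  ¬x3 ∨ x2 = min(1, a+b) on (0.93, 0.07) = 1.00
  x3 ∨ (¬x3 ∨ x2) = min(1, a+b) on (0.07, 1.00) = 1.00
  ¬(x3 ∨ (¬x3 ∨ x2)) = 1 − 1.00 = 0.00
  → value = 0.0000
Under probabilistic:
  ¬x3 = 1 − 0.0700 = 0.9300
  ¬x3 ∨ x2 = a + b − a·b on (0.9300, 0.0700) = 0.9349
  x3 ∨ (¬x3 ∨ x2) = a + b − a·b on (0.0700, 0.9349) = 0.9395
  ¬(x3 ∨ (¬x3 ∨ x2)) = 1 − 0.9395 = 0.0605
  → value = 0.0605
|0.0000 − 0.0605| = 0.061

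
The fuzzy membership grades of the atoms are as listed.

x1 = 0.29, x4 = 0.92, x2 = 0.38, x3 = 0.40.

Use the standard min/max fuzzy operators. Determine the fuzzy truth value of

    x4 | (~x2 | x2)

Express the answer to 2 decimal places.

0.92

~x2 = 1 − 0.38 = 0.62
~x2 | x2 = max(a, b) on (0.62, 0.38) = 0.62
x4 | (~x2 | x2) = max(a, b) on (0.92, 0.62) = 0.92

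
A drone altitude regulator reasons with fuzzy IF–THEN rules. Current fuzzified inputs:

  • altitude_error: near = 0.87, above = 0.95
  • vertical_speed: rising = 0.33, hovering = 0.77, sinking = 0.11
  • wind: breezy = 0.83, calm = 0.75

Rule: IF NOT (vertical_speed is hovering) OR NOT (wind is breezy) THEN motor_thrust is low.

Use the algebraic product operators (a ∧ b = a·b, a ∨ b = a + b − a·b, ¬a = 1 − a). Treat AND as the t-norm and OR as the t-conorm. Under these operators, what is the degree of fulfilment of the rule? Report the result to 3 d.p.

0.361

firing strength: ¬hovering=1−0.77=0.23, ¬breezy=1−0.83=0.17; OR[a + b − a·b] → w = 0.3609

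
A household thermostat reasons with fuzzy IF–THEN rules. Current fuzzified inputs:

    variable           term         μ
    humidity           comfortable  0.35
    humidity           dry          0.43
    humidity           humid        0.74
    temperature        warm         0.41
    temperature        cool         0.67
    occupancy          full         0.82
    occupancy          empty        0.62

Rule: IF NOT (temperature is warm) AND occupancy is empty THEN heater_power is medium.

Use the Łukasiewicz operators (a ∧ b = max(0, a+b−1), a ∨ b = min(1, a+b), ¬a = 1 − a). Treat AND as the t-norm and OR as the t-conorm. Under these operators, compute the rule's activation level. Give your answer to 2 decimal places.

firing strength: ¬warm=1−0.41=0.59, empty=0.62; AND[max(0, a+b−1)] → w = 0.21

0.21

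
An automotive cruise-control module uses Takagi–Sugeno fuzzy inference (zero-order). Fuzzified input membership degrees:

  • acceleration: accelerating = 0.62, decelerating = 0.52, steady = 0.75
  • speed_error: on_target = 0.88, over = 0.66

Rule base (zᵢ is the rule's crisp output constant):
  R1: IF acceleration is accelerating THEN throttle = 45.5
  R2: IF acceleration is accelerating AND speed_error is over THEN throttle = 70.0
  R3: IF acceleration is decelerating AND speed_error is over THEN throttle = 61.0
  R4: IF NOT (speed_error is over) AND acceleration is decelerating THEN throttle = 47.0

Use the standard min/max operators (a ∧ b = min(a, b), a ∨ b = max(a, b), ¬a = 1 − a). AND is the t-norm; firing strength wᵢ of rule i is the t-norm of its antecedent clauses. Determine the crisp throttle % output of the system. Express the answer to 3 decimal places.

R1 (z=45.5): accelerating=0.62 → w = 0.62
R2 (z=70.0): accelerating=0.62, over=0.66; AND[min(a, b)] → w = 0.62
R3 (z=61.0): decelerating=0.52, over=0.66; AND[min(a, b)] → w = 0.52
R4 (z=47.0): ¬over=1−0.66=0.34, decelerating=0.52; AND[min(a, b)] → w = 0.34
Weighted average = (0.62·45.5 + 0.62·70.0 + 0.52·61.0 + 0.34·47.0) / (0.62 + 0.62 + 0.52 + 0.34)
  = 119.3100 / 2.1000 = 56.814

56.814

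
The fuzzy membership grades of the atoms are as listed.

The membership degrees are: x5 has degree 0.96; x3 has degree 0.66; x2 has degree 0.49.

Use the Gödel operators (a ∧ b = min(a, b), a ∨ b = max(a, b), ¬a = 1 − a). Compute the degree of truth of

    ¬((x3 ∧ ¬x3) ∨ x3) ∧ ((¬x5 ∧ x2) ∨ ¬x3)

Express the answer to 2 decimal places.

¬x3 = 1 − 0.66 = 0.34
x3 ∧ ¬x3 = min(a, b) on (0.66, 0.34) = 0.34
(x3 ∧ ¬x3) ∨ x3 = max(a, b) on (0.34, 0.66) = 0.66
¬((x3 ∧ ¬x3) ∨ x3) = 1 − 0.66 = 0.34
¬x5 = 1 − 0.96 = 0.04
¬x5 ∧ x2 = min(a, b) on (0.04, 0.49) = 0.04
¬x3 = 1 − 0.66 = 0.34
(¬x5 ∧ x2) ∨ ¬x3 = max(a, b) on (0.04, 0.34) = 0.34
¬((x3 ∧ ¬x3) ∨ x3) ∧ ((¬x5 ∧ x2) ∨ ¬x3) = min(a, b) on (0.34, 0.34) = 0.34

0.34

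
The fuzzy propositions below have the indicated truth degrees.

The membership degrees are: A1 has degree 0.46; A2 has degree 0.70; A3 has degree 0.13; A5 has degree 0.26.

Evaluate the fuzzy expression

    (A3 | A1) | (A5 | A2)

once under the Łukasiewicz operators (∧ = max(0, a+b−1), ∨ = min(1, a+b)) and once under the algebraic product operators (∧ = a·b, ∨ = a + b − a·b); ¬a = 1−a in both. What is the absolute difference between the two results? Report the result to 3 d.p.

0.104

Under Łukasiewicz:
  A3 | A1 = min(1, a+b) on (0.13, 0.46) = 0.59
  A5 | A2 = min(1, a+b) on (0.26, 0.70) = 0.96
  (A3 | A1) | (A5 | A2) = min(1, a+b) on (0.59, 0.96) = 1.00
  → value = 1.0000
Under algebraic product:
  A3 | A1 = a + b − a·b on (0.1300, 0.4600) = 0.5302
  A5 | A2 = a + b − a·b on (0.2600, 0.7000) = 0.7780
  (A3 | A1) | (A5 | A2) = a + b − a·b on (0.5302, 0.7780) = 0.8957
  → value = 0.8957
|1.0000 − 0.8957| = 0.104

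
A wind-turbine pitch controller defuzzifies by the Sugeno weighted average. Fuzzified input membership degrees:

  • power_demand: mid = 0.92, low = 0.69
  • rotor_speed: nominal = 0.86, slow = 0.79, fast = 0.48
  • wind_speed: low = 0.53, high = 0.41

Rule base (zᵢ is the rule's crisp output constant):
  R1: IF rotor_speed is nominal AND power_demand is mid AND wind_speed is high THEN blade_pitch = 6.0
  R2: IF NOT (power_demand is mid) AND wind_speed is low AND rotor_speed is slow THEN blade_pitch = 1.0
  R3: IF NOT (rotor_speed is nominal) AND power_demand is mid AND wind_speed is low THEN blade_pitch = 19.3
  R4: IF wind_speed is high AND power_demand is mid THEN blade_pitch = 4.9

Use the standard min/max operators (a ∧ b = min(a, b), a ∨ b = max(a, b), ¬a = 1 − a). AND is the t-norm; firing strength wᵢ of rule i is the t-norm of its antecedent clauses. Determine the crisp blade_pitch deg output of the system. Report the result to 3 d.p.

R1 (z=6.0): nominal=0.86, mid=0.92, high=0.41; AND[min(a, b)] → w = 0.41
R2 (z=1.0): ¬mid=1−0.92=0.08, low=0.53, slow=0.79; AND[min(a, b)] → w = 0.08
R3 (z=19.3): ¬nominal=1−0.86=0.14, mid=0.92, low=0.53; AND[min(a, b)] → w = 0.14
R4 (z=4.9): high=0.41, mid=0.92; AND[min(a, b)] → w = 0.41
Weighted average = (0.41·6.0 + 0.08·1.0 + 0.14·19.3 + 0.41·4.9) / (0.41 + 0.08 + 0.14 + 0.41)
  = 7.2510 / 1.0400 = 6.972

6.972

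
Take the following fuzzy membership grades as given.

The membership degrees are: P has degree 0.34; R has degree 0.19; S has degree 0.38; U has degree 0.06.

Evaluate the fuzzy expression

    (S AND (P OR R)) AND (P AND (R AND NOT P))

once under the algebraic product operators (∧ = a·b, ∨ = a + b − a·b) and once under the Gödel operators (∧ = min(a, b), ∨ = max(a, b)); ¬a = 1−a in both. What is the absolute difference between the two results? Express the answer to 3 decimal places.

Under algebraic product:
  P OR R = a + b − a·b on (0.3400, 0.1900) = 0.4654
  S AND (P OR R) = a·b on (0.3800, 0.4654) = 0.1769
  NOT P = 1 − 0.3400 = 0.6600
  R AND NOT P = a·b on (0.1900, 0.6600) = 0.1254
  P AND (R AND NOT P) = a·b on (0.3400, 0.1254) = 0.0426
  (S AND (P OR R)) AND (P AND (R AND NOT P)) = a·b on (0.1769, 0.0426) = 0.0075
  → value = 0.0075
Under Gödel:
  P OR R = max(a, b) on (0.34, 0.19) = 0.34
  S AND (P OR R) = min(a, b) on (0.38, 0.34) = 0.34
  NOT P = 1 − 0.34 = 0.66
  R AND NOT P = min(a, b) on (0.19, 0.66) = 0.19
  P AND (R AND NOT P) = min(a, b) on (0.34, 0.19) = 0.19
  (S AND (P OR R)) AND (P AND (R AND NOT P)) = min(a, b) on (0.34, 0.19) = 0.19
  → value = 0.1900
|0.0075 − 0.1900| = 0.182

0.182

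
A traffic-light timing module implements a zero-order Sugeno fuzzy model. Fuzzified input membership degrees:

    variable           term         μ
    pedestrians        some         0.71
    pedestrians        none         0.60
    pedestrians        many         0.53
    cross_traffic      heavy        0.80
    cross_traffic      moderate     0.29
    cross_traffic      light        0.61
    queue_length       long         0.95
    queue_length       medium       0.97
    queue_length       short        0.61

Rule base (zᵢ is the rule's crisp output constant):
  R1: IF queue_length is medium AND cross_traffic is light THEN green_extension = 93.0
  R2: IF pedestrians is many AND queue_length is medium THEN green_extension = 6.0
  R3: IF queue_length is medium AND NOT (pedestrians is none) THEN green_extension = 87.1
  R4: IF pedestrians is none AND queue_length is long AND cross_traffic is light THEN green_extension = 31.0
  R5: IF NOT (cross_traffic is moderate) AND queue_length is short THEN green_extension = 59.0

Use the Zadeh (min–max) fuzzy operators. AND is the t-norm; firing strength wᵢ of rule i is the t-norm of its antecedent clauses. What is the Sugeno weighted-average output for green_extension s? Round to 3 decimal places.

R1 (z=93.0): medium=0.97, light=0.61; AND[min(a, b)] → w = 0.61
R2 (z=6.0): many=0.53, medium=0.97; AND[min(a, b)] → w = 0.53
R3 (z=87.1): medium=0.97, ¬none=1−0.60=0.40; AND[min(a, b)] → w = 0.40
R4 (z=31.0): none=0.60, long=0.95, light=0.61; AND[min(a, b)] → w = 0.60
R5 (z=59.0): ¬moderate=1−0.29=0.71, short=0.61; AND[min(a, b)] → w = 0.61
Weighted average = (0.61·93.0 + 0.53·6.0 + 0.40·87.1 + 0.60·31.0 + 0.61·59.0) / (0.61 + 0.53 + 0.40 + 0.60 + 0.61)
  = 149.3400 / 2.7500 = 54.305

54.305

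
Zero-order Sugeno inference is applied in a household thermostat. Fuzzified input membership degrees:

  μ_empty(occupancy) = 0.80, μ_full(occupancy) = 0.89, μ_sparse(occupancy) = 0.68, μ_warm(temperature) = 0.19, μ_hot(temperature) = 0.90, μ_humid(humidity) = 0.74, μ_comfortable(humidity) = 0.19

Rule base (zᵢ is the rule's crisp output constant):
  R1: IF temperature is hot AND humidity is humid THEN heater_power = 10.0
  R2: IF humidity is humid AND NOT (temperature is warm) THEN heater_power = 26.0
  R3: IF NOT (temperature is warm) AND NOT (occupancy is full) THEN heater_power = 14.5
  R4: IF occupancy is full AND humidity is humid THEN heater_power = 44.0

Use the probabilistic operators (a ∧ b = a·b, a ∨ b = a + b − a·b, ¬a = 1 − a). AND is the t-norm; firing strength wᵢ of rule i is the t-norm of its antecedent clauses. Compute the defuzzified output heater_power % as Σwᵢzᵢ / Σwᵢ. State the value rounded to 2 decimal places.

R1 (z=10.0): hot=0.90, humid=0.74; AND[a·b] → w = 0.6660
R2 (z=26.0): humid=0.74, ¬warm=1−0.19=0.81; AND[a·b] → w = 0.5994
R3 (z=14.5): ¬warm=1−0.19=0.81, ¬full=1−0.89=0.11; AND[a·b] → w = 0.0891
R4 (z=44.0): full=0.89, humid=0.74; AND[a·b] → w = 0.6586
Weighted average = (0.6660·10.0 + 0.5994·26.0 + 0.0891·14.5 + 0.6586·44.0) / (0.6660 + 0.5994 + 0.0891 + 0.6586)
  = 52.5147 / 2.0131 = 26.09

26.09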